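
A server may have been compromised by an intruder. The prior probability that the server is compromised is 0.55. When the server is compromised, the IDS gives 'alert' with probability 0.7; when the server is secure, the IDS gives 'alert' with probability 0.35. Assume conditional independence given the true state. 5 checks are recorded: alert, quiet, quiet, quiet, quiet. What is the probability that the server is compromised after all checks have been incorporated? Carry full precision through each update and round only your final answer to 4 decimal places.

After 'alert': P(compromised) = 0.7·0.5500 / (0.7·0.5500 + 0.35·0.4500) ≈ 0.7097
After 'quiet': P(compromised) = 0.3·0.7097 / (0.3·0.7097 + 0.65·0.2903) ≈ 0.5301
After 'quiet': P(compromised) = 0.3·0.5301 / (0.3·0.5301 + 0.65·0.4699) ≈ 0.3424
After 'quiet': P(compromised) = 0.3·0.3424 / (0.3·0.3424 + 0.65·0.6576) ≈ 0.1938
After 'quiet': P(compromised) = 0.3·0.1938 / (0.3·0.1938 + 0.65·0.8062) ≈ 0.0998

0.0998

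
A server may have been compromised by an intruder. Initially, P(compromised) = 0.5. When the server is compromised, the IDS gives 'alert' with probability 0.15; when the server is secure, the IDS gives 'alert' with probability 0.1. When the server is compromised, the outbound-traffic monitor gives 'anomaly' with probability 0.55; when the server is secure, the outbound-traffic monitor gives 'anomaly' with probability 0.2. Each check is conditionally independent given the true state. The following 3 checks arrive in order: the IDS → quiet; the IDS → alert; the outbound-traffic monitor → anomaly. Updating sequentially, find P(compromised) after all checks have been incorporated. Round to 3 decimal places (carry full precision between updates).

After the IDS='quiet': P(compromised) = 0.85·0.5000 / (0.85·0.5000 + 0.9·0.5000) ≈ 0.4857
After the IDS='alert': P(compromised) = 0.15·0.4857 / (0.15·0.4857 + 0.1·0.5143) ≈ 0.5862
After the outbound-traffic monitor='anomaly': P(compromised) = 0.55·0.5862 / (0.55·0.5862 + 0.2·0.4138) ≈ 0.7957

0.796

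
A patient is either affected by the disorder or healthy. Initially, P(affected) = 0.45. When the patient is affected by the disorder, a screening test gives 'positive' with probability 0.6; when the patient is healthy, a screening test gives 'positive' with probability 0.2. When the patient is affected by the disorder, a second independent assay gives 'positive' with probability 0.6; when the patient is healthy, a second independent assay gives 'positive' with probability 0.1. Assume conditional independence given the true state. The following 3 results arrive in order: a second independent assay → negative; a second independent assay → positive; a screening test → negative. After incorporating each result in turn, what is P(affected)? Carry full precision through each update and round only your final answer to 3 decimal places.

0.522

After a second independent assay='negative': P(affected) = 0.4·0.4500 / (0.4·0.4500 + 0.9·0.5500) ≈ 0.2667
After a second independent assay='positive': P(affected) = 0.6·0.2667 / (0.6·0.2667 + 0.1·0.7333) ≈ 0.6857
After a screening test='negative': P(affected) = 0.4·0.6857 / (0.4·0.6857 + 0.8·0.3143) ≈ 0.5217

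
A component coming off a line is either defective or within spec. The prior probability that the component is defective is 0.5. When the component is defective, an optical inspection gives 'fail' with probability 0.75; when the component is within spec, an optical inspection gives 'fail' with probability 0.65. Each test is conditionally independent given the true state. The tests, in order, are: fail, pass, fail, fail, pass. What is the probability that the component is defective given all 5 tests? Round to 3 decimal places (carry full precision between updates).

After 'fail': P(defective) = 0.75·0.5000 / (0.75·0.5000 + 0.65·0.5000) ≈ 0.5357
After 'pass': P(defective) = 0.25·0.5357 / (0.25·0.5357 + 0.35·0.4643) ≈ 0.4518
After 'fail': P(defective) = 0.75·0.4518 / (0.75·0.4518 + 0.65·0.5482) ≈ 0.4874
After 'fail': P(defective) = 0.75·0.4874 / (0.75·0.4874 + 0.65·0.5126) ≈ 0.5232
After 'pass': P(defective) = 0.25·0.5232 / (0.25·0.5232 + 0.35·0.4768) ≈ 0.4394

0.439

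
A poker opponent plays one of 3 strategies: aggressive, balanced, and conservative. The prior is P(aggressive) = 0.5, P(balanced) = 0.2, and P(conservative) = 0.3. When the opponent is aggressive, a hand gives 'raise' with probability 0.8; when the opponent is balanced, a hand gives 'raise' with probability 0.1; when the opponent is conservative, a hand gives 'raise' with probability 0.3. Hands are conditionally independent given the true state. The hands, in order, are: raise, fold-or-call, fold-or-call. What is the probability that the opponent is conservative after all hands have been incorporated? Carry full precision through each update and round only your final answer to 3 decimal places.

0.578

After 'raise': normaliser = 0.8·0.5000 + 0.1·0.2000 + 0.3·0.3000; P(aggressive) ≈ 0.7843, P(balanced) ≈ 0.0392, P(conservative) ≈ 0.1765
After 'fold-or-call': normaliser = 0.2·0.7843 + 0.9·0.0392 + 0.7·0.1765; P(aggressive) ≈ 0.4969, P(balanced) ≈ 0.1118, P(conservative) ≈ 0.3913
After 'fold-or-call': normaliser = 0.2·0.4969 + 0.9·0.1118 + 0.7·0.3913; P(aggressive) ≈ 0.2097, P(balanced) ≈ 0.2123, P(conservative) ≈ 0.5780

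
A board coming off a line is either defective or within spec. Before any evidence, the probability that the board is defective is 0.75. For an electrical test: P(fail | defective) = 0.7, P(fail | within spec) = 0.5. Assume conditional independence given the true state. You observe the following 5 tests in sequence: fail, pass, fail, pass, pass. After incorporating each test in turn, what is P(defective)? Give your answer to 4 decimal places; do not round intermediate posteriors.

Apply Bayes' rule sequentially, carrying P(defective) forward.
After 'fail': P(defective) = 0.7·0.7500 / (0.7·0.7500 + 0.5·0.2500) ≈ 0.8077
After 'pass': P(defective) = 0.3·0.8077 / (0.3·0.8077 + 0.5·0.1923) ≈ 0.7159
After 'fail': P(defective) = 0.7·0.7159 / (0.7·0.7159 + 0.5·0.2841) ≈ 0.7792
After 'pass': P(defective) = 0.3·0.7792 / (0.3·0.7792 + 0.5·0.2208) ≈ 0.6792
After 'pass': P(defective) = 0.3·0.6792 / (0.3·0.6792 + 0.5·0.3208) ≈ 0.5595

0.5595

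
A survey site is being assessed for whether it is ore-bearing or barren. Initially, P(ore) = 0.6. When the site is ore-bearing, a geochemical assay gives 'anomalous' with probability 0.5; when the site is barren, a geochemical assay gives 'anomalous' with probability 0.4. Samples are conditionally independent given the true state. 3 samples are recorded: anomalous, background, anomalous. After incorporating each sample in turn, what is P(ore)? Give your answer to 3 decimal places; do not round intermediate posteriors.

Each posterior becomes the prior for the next update.
After 'anomalous': P(ore) = 0.5·0.6000 / (0.5·0.6000 + 0.4·0.4000) ≈ 0.6522
After 'background': P(ore) = 0.5·0.6522 / (0.5·0.6522 + 0.6·0.3478) ≈ 0.6098
After 'anomalous': P(ore) = 0.5·0.6098 / (0.5·0.6098 + 0.4·0.3902) ≈ 0.6614

0.661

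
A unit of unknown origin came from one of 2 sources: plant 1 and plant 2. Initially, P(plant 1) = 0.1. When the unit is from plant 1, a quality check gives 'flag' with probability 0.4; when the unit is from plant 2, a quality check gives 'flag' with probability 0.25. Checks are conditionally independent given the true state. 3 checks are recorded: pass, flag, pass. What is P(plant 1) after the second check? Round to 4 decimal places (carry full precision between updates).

0.1245

Each posterior becomes the prior for the next update.
After 'pass': P(plant 1) = 0.6·0.1000 / (0.6·0.1000 + 0.75·0.9000) ≈ 0.0816
After 'flag': P(plant 1) = 0.4·0.0816 / (0.4·0.0816 + 0.25·0.9184) ≈ 0.1245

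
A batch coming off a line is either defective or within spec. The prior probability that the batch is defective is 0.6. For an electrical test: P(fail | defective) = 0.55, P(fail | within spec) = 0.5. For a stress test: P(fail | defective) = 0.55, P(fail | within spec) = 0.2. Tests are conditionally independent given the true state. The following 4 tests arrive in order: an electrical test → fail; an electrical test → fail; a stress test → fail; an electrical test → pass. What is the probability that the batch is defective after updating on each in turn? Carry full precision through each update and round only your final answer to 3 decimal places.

0.818

After an electrical test='fail': P(defective) = 0.55·0.6000 / (0.55·0.6000 + 0.5·0.4000) ≈ 0.6226
After an electrical test='fail': P(defective) = 0.55·0.6226 / (0.55·0.6226 + 0.5·0.3774) ≈ 0.6448
After a stress test='fail': P(defective) = 0.55·0.6448 / (0.55·0.6448 + 0.2·0.3552) ≈ 0.8331
After an electrical test='pass': P(defective) = 0.45·0.8331 / (0.45·0.8331 + 0.5·0.1669) ≈ 0.8179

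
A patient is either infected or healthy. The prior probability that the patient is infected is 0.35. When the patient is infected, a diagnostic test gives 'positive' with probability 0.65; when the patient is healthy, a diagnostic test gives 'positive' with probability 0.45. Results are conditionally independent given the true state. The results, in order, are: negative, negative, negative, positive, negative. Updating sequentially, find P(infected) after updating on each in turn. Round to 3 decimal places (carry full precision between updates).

0.113

Apply Bayes' rule sequentially, carrying P(infected) forward.
After 'negative': P(infected) = 0.35·0.3500 / (0.35·0.3500 + 0.55·0.6500) ≈ 0.2552
After 'negative': P(infected) = 0.35·0.2552 / (0.35·0.2552 + 0.55·0.7448) ≈ 0.1790
After 'negative': P(infected) = 0.35·0.1790 / (0.35·0.1790 + 0.55·0.8210) ≈ 0.1219
After 'positive': P(infected) = 0.65·0.1219 / (0.65·0.1219 + 0.45·0.8781) ≈ 0.1670
After 'negative': P(infected) = 0.35·0.1670 / (0.35·0.1670 + 0.55·0.8330) ≈ 0.1131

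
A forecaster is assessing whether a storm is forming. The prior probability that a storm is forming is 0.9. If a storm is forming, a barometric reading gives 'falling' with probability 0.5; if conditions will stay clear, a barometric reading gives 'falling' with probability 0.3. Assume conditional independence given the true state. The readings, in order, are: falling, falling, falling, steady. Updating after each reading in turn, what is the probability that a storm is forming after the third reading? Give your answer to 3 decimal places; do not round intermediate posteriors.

0.977

Each posterior becomes the prior for the next update.
After 'falling': P(storm) = 0.5·0.9000 / (0.5·0.9000 + 0.3·0.1000) ≈ 0.9375
After 'falling': P(storm) = 0.5·0.9375 / (0.5·0.9375 + 0.3·0.0625) ≈ 0.9615
After 'falling': P(storm) = 0.5·0.9615 / (0.5·0.9615 + 0.3·0.0385) ≈ 0.9766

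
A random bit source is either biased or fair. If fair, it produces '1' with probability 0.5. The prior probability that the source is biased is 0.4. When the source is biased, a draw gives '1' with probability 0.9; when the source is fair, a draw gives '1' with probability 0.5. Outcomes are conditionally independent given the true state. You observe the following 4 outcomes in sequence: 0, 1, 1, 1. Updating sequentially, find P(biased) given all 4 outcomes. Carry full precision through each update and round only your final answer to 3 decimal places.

0.437

After '0': P(biased) = 0.1·0.4000 / (0.1·0.4000 + 0.5·0.6000) ≈ 0.1176
After '1': P(biased) = 0.9·0.1176 / (0.9·0.1176 + 0.5·0.8824) ≈ 0.1935
After '1': P(biased) = 0.9·0.1935 / (0.9·0.1935 + 0.5·0.8065) ≈ 0.3017
After '1': P(biased) = 0.9·0.3017 / (0.9·0.3017 + 0.5·0.6983) ≈ 0.4374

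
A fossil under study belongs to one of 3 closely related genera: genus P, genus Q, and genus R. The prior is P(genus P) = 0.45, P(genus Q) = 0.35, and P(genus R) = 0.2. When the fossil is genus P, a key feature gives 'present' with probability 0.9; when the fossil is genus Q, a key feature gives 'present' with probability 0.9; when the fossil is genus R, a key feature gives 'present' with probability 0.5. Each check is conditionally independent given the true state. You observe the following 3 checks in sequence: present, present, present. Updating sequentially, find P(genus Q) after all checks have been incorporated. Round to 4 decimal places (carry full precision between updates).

After 'present': normaliser = 0.9·0.4500 + 0.9·0.3500 + 0.5·0.2000; P(genus P) ≈ 0.4939, P(genus Q) ≈ 0.3841, P(genus R) ≈ 0.1220
After 'present': normaliser = 0.9·0.4939 + 0.9·0.3841 + 0.5·0.1220; P(genus P) ≈ 0.5222, P(genus Q) ≈ 0.4062, P(genus R) ≈ 0.0716
After 'present': normaliser = 0.9·0.5222 + 0.9·0.4062 + 0.5·0.0716; P(genus P) ≈ 0.5394, P(genus Q) ≈ 0.4195, P(genus R) ≈ 0.0411

0.4195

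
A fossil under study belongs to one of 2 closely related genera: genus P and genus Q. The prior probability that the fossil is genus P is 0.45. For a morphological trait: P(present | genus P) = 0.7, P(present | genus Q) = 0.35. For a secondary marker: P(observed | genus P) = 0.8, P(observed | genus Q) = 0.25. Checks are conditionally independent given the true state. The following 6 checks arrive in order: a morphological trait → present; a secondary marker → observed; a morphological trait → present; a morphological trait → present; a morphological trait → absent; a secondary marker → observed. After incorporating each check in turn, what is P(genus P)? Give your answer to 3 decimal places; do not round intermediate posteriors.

After a morphological trait='present': P(genus P) = 0.7·0.4500 / (0.7·0.4500 + 0.35·0.5500) ≈ 0.6207
After a secondary marker='observed': P(genus P) = 0.8·0.6207 / (0.8·0.6207 + 0.25·0.3793) ≈ 0.8397
After a morphological trait='present': P(genus P) = 0.7·0.8397 / (0.7·0.8397 + 0.35·0.1603) ≈ 0.9128
After a morphological trait='present': P(genus P) = 0.7·0.9128 / (0.7·0.9128 + 0.35·0.0872) ≈ 0.9544
After a morphological trait='absent': P(genus P) = 0.3·0.9544 / (0.3·0.9544 + 0.65·0.0456) ≈ 0.9063
After a secondary marker='observed': P(genus P) = 0.8·0.9063 / (0.8·0.9063 + 0.25·0.0937) ≈ 0.9687

0.969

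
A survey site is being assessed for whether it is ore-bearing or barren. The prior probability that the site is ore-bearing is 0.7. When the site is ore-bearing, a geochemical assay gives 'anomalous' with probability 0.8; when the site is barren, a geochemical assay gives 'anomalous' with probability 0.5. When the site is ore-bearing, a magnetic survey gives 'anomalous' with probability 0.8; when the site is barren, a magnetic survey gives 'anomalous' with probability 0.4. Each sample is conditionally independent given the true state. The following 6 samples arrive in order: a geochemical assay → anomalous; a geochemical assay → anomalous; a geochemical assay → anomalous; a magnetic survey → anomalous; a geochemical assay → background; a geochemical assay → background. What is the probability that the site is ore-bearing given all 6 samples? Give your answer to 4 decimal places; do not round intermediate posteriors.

After a geochemical assay='anomalous': P(ore) = 0.8·0.7000 / (0.8·0.7000 + 0.5·0.3000) ≈ 0.7887
After a geochemical assay='anomalous': P(ore) = 0.8·0.7887 / (0.8·0.7887 + 0.5·0.2113) ≈ 0.8566
After a geochemical assay='anomalous': P(ore) = 0.8·0.8566 / (0.8·0.8566 + 0.5·0.1434) ≈ 0.9053
After a magnetic survey='anomalous': P(ore) = 0.8·0.9053 / (0.8·0.9053 + 0.4·0.0947) ≈ 0.9503
After a geochemical assay='background': P(ore) = 0.2·0.9503 / (0.2·0.9503 + 0.5·0.0497) ≈ 0.8843
After a geochemical assay='background': P(ore) = 0.2·0.8843 / (0.2·0.8843 + 0.5·0.1157) ≈ 0.7536

0.7536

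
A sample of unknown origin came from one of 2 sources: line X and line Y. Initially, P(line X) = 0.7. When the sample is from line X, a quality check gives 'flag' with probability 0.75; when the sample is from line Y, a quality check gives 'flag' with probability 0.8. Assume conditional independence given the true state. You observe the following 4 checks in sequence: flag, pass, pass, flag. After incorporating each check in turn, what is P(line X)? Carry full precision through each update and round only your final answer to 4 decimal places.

Apply Bayes' rule sequentially, carrying P(line X) forward.
After 'flag': P(line X) = 0.75·0.7000 / (0.75·0.7000 + 0.8·0.3000) ≈ 0.6863
After 'pass': P(line X) = 0.25·0.6863 / (0.25·0.6863 + 0.2·0.3137) ≈ 0.7322
After 'pass': P(line X) = 0.25·0.7322 / (0.25·0.7322 + 0.2·0.2678) ≈ 0.7737
After 'flag': P(line X) = 0.75·0.7737 / (0.75·0.7737 + 0.8·0.2263) ≈ 0.7622

0.7622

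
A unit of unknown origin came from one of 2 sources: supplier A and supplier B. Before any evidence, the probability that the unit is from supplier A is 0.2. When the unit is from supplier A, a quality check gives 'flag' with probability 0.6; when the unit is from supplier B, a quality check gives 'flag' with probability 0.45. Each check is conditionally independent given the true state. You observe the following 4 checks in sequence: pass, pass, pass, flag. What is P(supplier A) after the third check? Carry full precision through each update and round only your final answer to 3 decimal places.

0.088

After 'pass': P(supplier A) = 0.4·0.2000 / (0.4·0.2000 + 0.55·0.8000) ≈ 0.1538
After 'pass': P(supplier A) = 0.4·0.1538 / (0.4·0.1538 + 0.55·0.8462) ≈ 0.1168
After 'pass': P(supplier A) = 0.4·0.1168 / (0.4·0.1168 + 0.55·0.8832) ≈ 0.0877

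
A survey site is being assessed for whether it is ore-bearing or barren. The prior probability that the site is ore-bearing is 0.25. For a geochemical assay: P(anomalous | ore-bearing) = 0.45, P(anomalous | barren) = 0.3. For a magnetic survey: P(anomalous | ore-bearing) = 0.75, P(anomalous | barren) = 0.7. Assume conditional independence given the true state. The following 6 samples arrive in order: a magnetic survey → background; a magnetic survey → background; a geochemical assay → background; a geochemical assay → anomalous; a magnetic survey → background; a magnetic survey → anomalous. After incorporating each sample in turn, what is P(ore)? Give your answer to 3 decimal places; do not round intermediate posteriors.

After a magnetic survey='background': P(ore) = 0.25·0.2500 / (0.25·0.2500 + 0.3·0.7500) ≈ 0.2174
After a magnetic survey='background': P(ore) = 0.25·0.2174 / (0.25·0.2174 + 0.3·0.7826) ≈ 0.1880
After a geochemical assay='background': P(ore) = 0.55·0.1880 / (0.55·0.1880 + 0.7·0.8120) ≈ 0.1539
After a geochemical assay='anomalous': P(ore) = 0.45·0.1539 / (0.45·0.1539 + 0.3·0.8461) ≈ 0.2143
After a magnetic survey='background': P(ore) = 0.25·0.2143 / (0.25·0.2143 + 0.3·0.7857) ≈ 0.1852
After a magnetic survey='anomalous': P(ore) = 0.75·0.1852 / (0.75·0.1852 + 0.7·0.8148) ≈ 0.1959

0.196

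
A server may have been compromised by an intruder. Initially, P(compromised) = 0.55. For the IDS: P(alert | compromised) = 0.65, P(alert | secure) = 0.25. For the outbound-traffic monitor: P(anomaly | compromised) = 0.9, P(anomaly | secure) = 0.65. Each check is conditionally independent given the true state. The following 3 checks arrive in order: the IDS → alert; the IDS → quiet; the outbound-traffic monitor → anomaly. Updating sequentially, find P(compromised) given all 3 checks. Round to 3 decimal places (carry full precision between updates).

0.672

After the IDS='alert': P(compromised) = 0.65·0.5500 / (0.65·0.5500 + 0.25·0.4500) ≈ 0.7606
After the IDS='quiet': P(compromised) = 0.35·0.7606 / (0.35·0.7606 + 0.75·0.2394) ≈ 0.5973
After the outbound-traffic monitor='anomaly': P(compromised) = 0.9·0.5973 / (0.9·0.5973 + 0.65·0.4027) ≈ 0.6725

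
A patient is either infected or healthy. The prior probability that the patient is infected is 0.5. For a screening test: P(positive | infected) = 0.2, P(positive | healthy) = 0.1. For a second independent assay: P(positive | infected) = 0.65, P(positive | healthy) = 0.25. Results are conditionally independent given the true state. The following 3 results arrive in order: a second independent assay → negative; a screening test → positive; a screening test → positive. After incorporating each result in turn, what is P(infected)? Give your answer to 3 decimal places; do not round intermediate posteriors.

After a second independent assay='negative': P(infected) = 0.35·0.5000 / (0.35·0.5000 + 0.75·0.5000) ≈ 0.3182
After a screening test='positive': P(infected) = 0.2·0.3182 / (0.2·0.3182 + 0.1·0.6818) ≈ 0.4828
After a screening test='positive': P(infected) = 0.2·0.4828 / (0.2·0.4828 + 0.1·0.5172) ≈ 0.6512

0.651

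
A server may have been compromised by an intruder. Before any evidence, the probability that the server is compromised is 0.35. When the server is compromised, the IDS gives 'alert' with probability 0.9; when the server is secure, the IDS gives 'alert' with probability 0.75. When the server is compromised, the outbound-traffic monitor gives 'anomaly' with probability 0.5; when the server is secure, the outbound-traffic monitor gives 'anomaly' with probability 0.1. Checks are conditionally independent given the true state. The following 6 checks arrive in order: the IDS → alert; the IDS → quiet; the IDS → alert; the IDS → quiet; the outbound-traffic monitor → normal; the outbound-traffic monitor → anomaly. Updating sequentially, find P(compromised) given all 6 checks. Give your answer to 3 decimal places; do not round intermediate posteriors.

After the IDS='alert': P(compromised) = 0.9·0.3500 / (0.9·0.3500 + 0.75·0.6500) ≈ 0.3925
After the IDS='quiet': P(compromised) = 0.1·0.3925 / (0.1·0.3925 + 0.25·0.6075) ≈ 0.2054
After the IDS='alert': P(compromised) = 0.9·0.2054 / (0.9·0.2054 + 0.75·0.7946) ≈ 0.2367
After the IDS='quiet': P(compromised) = 0.1·0.2367 / (0.1·0.2367 + 0.25·0.7633) ≈ 0.1104
After the outbound-traffic monitor='normal': P(compromised) = 0.5·0.1104 / (0.5·0.1104 + 0.9·0.8896) ≈ 0.0645
After the outbound-traffic monitor='anomaly': P(compromised) = 0.5·0.0645 / (0.5·0.0645 + 0.1·0.9355) ≈ 0.2563

0.256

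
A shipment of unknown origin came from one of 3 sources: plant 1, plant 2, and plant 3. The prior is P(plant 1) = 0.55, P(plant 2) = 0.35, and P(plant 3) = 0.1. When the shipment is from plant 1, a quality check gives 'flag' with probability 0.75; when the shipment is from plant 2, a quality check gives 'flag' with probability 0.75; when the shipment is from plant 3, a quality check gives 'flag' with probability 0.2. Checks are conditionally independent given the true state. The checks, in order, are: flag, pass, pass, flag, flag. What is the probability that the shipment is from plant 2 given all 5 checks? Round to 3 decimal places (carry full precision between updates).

0.381

After 'flag': normaliser = 0.75·0.5500 + 0.75·0.3500 + 0.2·0.1000; P(plant 1) ≈ 0.5935, P(plant 2) ≈ 0.3777, P(plant 3) ≈ 0.0288
After 'pass': normaliser = 0.25·0.5935 + 0.25·0.3777 + 0.8·0.0288; P(plant 1) ≈ 0.5582, P(plant 2) ≈ 0.3552, P(plant 3) ≈ 0.0866
After 'pass': normaliser = 0.25·0.5582 + 0.25·0.3552 + 0.8·0.0866; P(plant 1) ≈ 0.4689, P(plant 2) ≈ 0.2984, P(plant 3) ≈ 0.2328
After 'flag': normaliser = 0.75·0.4689 + 0.75·0.2984 + 0.2·0.2328; P(plant 1) ≈ 0.5654, P(plant 2) ≈ 0.3598, P(plant 3) ≈ 0.0749
After 'flag': normaliser = 0.75·0.5654 + 0.75·0.3598 + 0.2·0.0749; P(plant 1) ≈ 0.5982, P(plant 2) ≈ 0.3807, P(plant 3) ≈ 0.0211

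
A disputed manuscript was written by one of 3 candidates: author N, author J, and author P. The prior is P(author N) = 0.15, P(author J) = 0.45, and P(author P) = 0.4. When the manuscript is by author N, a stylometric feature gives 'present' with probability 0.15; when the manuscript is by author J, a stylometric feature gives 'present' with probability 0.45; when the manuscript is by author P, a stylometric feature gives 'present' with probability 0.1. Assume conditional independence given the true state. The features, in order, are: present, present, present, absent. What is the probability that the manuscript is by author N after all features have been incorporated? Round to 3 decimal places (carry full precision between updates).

Apply Bayes' rule sequentially, carrying P(author N) forward.
After 'present': normaliser = 0.15·0.1500 + 0.45·0.4500 + 0.1·0.4000; P(author N) ≈ 0.0849, P(author J) ≈ 0.7642, P(author P) ≈ 0.1509
After 'present': normaliser = 0.15·0.0849 + 0.45·0.7642 + 0.1·0.1509; P(author N) ≈ 0.0343, P(author J) ≈ 0.9251, P(author P) ≈ 0.0406
After 'present': normaliser = 0.15·0.0343 + 0.45·0.9251 + 0.1·0.0406; P(author N) ≈ 0.0121, P(author J) ≈ 0.9784, P(author P) ≈ 0.0095
After 'absent': normaliser = 0.85·0.0121 + 0.55·0.9784 + 0.9·0.0095; P(author N) ≈ 0.0184, P(author J) ≈ 0.9661, P(author P) ≈ 0.0154

0.018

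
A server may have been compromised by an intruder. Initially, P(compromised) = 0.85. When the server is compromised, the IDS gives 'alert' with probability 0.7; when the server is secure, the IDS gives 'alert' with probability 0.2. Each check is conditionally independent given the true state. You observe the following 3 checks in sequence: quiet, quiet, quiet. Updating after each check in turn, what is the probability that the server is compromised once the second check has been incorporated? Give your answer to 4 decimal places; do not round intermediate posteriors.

Apply Bayes' rule sequentially, carrying P(compromised) forward.
After 'quiet': P(compromised) = 0.3·0.8500 / (0.3·0.8500 + 0.8·0.1500) ≈ 0.6800
After 'quiet': P(compromised) = 0.3·0.6800 / (0.3·0.6800 + 0.8·0.3200) ≈ 0.4435

0.4435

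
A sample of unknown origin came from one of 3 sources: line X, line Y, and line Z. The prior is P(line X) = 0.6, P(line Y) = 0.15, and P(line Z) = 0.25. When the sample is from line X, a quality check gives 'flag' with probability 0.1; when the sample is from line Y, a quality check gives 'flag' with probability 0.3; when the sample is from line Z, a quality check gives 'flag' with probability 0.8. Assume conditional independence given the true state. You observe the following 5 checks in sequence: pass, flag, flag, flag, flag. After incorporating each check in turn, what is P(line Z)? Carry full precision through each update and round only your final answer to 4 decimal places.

After 'pass': normaliser = 0.9·0.6000 + 0.7·0.1500 + 0.2·0.2500; P(line X) ≈ 0.7770, P(line Y) ≈ 0.1511, P(line Z) ≈ 0.0719
After 'flag': normaliser = 0.1·0.7770 + 0.3·0.1511 + 0.8·0.0719; P(line X) ≈ 0.4303, P(line Y) ≈ 0.2510, P(line Z) ≈ 0.3187
After 'flag': normaliser = 0.1·0.4303 + 0.3·0.2510 + 0.8·0.3187; P(line X) ≈ 0.1153, P(line Y) ≈ 0.2017, P(line Z) ≈ 0.6830
After 'flag': normaliser = 0.1·0.1153 + 0.3·0.2017 + 0.8·0.6830; P(line X) ≈ 0.0186, P(line Y) ≈ 0.0978, P(line Z) ≈ 0.8835
After 'flag': normaliser = 0.1·0.0186 + 0.3·0.0978 + 0.8·0.8835; P(line X) ≈ 0.0025, P(line Y) ≈ 0.0398, P(line Z) ≈ 0.9577

0.9577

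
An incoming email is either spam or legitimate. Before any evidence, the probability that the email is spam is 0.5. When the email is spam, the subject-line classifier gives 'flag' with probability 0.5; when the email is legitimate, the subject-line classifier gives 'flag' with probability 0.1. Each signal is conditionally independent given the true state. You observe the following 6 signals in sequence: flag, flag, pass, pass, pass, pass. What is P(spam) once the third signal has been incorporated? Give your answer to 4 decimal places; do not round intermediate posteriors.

0.9328

After 'flag': P(spam) = 0.5·0.5000 / (0.5·0.5000 + 0.1·0.5000) ≈ 0.8333
After 'flag': P(spam) = 0.5·0.8333 / (0.5·0.8333 + 0.1·0.1667) ≈ 0.9615
After 'pass': P(spam) = 0.5·0.9615 / (0.5·0.9615 + 0.9·0.0385) ≈ 0.9328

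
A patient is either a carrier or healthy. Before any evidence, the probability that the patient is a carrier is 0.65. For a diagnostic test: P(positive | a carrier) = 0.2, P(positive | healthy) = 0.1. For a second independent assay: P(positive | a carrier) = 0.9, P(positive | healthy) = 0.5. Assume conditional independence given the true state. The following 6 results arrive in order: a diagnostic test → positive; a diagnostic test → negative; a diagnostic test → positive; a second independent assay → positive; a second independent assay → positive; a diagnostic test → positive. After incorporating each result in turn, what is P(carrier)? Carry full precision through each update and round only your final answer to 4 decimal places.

Apply Bayes' rule sequentially, carrying P(carrier) forward.
After a diagnostic test='positive': P(carrier) = 0.2·0.6500 / (0.2·0.6500 + 0.1·0.3500) ≈ 0.7879
After a diagnostic test='negative': P(carrier) = 0.8·0.7879 / (0.8·0.7879 + 0.9·0.2121) ≈ 0.7675
After a diagnostic test='positive': P(carrier) = 0.2·0.7675 / (0.2·0.7675 + 0.1·0.2325) ≈ 0.8685
After a second independent assay='positive': P(carrier) = 0.9·0.8685 / (0.9·0.8685 + 0.5·0.1315) ≈ 0.9224
After a second independent assay='positive': P(carrier) = 0.9·0.9224 / (0.9·0.9224 + 0.5·0.0776) ≈ 0.9553
After a diagnostic test='positive': P(carrier) = 0.2·0.9553 / (0.2·0.9553 + 0.1·0.0447) ≈ 0.9772

0.9772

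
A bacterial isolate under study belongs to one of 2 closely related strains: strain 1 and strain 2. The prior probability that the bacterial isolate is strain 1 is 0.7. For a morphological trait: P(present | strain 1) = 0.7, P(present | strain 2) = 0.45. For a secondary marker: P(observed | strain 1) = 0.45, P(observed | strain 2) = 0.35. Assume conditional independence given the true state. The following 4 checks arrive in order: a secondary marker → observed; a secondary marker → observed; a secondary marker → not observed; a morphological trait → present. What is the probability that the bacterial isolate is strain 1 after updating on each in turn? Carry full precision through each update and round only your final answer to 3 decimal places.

0.835

Each posterior becomes the prior for the next update.
After a secondary marker='observed': P(strain 1) = 0.45·0.7000 / (0.45·0.7000 + 0.35·0.3000) ≈ 0.7500
After a secondary marker='observed': P(strain 1) = 0.45·0.7500 / (0.45·0.7500 + 0.35·0.2500) ≈ 0.7941
After a secondary marker='not observed': P(strain 1) = 0.55·0.7941 / (0.55·0.7941 + 0.65·0.2059) ≈ 0.7655
After a morphological trait='present': P(strain 1) = 0.7·0.7655 / (0.7·0.7655 + 0.45·0.2345) ≈ 0.8354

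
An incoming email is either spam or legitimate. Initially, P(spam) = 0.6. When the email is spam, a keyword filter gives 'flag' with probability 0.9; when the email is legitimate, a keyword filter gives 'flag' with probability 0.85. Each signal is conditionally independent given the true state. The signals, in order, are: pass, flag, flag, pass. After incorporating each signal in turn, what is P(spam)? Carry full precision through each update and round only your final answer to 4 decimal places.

After 'pass': P(spam) = 0.1·0.6000 / (0.1·0.6000 + 0.15·0.4000) ≈ 0.5000
After 'flag': P(spam) = 0.9·0.5000 / (0.9·0.5000 + 0.85·0.5000) ≈ 0.5143
After 'flag': P(spam) = 0.9·0.5143 / (0.9·0.5143 + 0.85·0.4857) ≈ 0.5285
After 'pass': P(spam) = 0.1·0.5285 / (0.1·0.5285 + 0.15·0.4715) ≈ 0.4277

0.4277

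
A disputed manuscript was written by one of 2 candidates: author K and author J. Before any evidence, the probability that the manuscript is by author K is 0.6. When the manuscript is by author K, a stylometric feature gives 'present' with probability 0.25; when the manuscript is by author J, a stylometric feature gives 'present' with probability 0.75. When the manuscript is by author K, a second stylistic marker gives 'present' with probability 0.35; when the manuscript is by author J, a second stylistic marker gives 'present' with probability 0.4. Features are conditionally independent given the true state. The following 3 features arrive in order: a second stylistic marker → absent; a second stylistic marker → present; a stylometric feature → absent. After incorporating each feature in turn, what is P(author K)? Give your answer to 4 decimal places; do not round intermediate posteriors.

0.8101

After a second stylistic marker='absent': P(author K) = 0.65·0.6000 / (0.65·0.6000 + 0.6·0.4000) ≈ 0.6190
After a second stylistic marker='present': P(author K) = 0.35·0.6190 / (0.35·0.6190 + 0.4·0.3810) ≈ 0.5871
After a stylometric feature='absent': P(author K) = 0.75·0.5871 / (0.75·0.5871 + 0.25·0.4129) ≈ 0.8101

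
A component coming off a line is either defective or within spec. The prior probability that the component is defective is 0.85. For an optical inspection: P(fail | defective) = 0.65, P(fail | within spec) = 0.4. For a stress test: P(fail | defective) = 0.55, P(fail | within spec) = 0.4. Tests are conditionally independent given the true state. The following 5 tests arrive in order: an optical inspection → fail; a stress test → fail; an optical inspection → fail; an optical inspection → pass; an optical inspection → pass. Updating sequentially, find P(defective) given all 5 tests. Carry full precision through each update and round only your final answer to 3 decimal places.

After an optical inspection='fail': P(defective) = 0.65·0.8500 / (0.65·0.8500 + 0.4·0.1500) ≈ 0.9020
After a stress test='fail': P(defective) = 0.55·0.9020 / (0.55·0.9020 + 0.4·0.0980) ≈ 0.9268
After an optical inspection='fail': P(defective) = 0.65·0.9268 / (0.65·0.9268 + 0.4·0.0732) ≈ 0.9536
After an optical inspection='pass': P(defective) = 0.35·0.9536 / (0.35·0.9536 + 0.6·0.0464) ≈ 0.9231
After an optical inspection='pass': P(defective) = 0.35·0.9231 / (0.35·0.9231 + 0.6·0.0769) ≈ 0.8750

0.875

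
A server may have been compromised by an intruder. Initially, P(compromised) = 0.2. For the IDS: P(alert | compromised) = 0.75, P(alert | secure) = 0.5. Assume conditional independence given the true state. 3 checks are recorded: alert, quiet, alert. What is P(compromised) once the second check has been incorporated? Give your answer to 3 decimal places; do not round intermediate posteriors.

0.158

After 'alert': P(compromised) = 0.75·0.2000 / (0.75·0.2000 + 0.5·0.8000) ≈ 0.2727
After 'quiet': P(compromised) = 0.25·0.2727 / (0.25·0.2727 + 0.5·0.7273) ≈ 0.1579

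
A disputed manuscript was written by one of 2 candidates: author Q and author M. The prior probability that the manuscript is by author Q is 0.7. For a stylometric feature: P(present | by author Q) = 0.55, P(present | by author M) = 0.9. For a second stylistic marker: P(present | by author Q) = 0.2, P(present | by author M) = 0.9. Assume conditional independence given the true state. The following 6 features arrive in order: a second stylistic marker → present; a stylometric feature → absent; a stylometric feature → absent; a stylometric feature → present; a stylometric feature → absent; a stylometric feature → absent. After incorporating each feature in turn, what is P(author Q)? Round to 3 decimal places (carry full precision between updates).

0.992

Apply Bayes' rule sequentially, carrying P(author Q) forward.
After a second stylistic marker='present': P(author Q) = 0.2·0.7000 / (0.2·0.7000 + 0.9·0.3000) ≈ 0.3415
After a stylometric feature='absent': P(author Q) = 0.45·0.3415 / (0.45·0.3415 + 0.1·0.6585) ≈ 0.7000
After a stylometric feature='absent': P(author Q) = 0.45·0.7000 / (0.45·0.7000 + 0.1·0.3000) ≈ 0.9130
After a stylometric feature='present': P(author Q) = 0.55·0.9130 / (0.55·0.9130 + 0.9·0.0870) ≈ 0.8652
After a stylometric feature='absent': P(author Q) = 0.45·0.8652 / (0.45·0.8652 + 0.1·0.1348) ≈ 0.9665
After a stylometric feature='absent': P(author Q) = 0.45·0.9665 / (0.45·0.9665 + 0.1·0.0335) ≈ 0.9924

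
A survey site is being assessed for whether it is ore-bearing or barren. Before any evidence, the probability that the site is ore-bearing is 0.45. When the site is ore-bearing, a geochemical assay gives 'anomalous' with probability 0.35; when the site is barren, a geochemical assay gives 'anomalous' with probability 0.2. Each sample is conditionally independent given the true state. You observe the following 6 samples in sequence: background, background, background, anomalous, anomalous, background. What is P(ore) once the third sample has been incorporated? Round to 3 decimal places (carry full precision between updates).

0.305

After 'background': P(ore) = 0.65·0.4500 / (0.65·0.4500 + 0.8·0.5500) ≈ 0.3993
After 'background': P(ore) = 0.65·0.3993 / (0.65·0.3993 + 0.8·0.6007) ≈ 0.3507
After 'background': P(ore) = 0.65·0.3507 / (0.65·0.3507 + 0.8·0.6493) ≈ 0.3050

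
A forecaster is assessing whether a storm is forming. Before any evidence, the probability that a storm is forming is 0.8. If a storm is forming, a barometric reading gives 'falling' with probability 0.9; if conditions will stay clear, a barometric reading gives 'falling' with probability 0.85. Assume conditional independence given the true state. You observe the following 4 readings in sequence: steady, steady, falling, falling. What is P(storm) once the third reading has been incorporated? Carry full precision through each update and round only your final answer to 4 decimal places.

0.6531

After 'steady': P(storm) = 0.1·0.8000 / (0.1·0.8000 + 0.15·0.2000) ≈ 0.7273
After 'steady': P(storm) = 0.1·0.7273 / (0.1·0.7273 + 0.15·0.2727) ≈ 0.6400
After 'falling': P(storm) = 0.9·0.6400 / (0.9·0.6400 + 0.85·0.3600) ≈ 0.6531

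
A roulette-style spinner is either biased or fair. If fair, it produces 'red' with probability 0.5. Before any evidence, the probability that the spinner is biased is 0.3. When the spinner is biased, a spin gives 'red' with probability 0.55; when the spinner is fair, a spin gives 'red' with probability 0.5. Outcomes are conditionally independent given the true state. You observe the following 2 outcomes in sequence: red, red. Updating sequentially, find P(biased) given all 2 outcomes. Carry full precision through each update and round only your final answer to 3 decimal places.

After 'red': P(biased) = 0.55·0.3000 / (0.55·0.3000 + 0.5·0.7000) ≈ 0.3204
After 'red': P(biased) = 0.55·0.3204 / (0.55·0.3204 + 0.5·0.6796) ≈ 0.3415

0.341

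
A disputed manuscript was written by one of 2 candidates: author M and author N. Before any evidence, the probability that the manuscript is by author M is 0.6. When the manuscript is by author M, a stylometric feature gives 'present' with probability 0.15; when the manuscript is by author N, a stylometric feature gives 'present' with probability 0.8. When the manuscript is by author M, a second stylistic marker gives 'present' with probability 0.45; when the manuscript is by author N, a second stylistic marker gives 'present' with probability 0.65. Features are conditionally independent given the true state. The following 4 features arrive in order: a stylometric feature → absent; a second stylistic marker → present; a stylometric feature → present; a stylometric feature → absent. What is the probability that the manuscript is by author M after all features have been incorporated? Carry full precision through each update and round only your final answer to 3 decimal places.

After a stylometric feature='absent': P(author M) = 0.85·0.6000 / (0.85·0.6000 + 0.2·0.4000) ≈ 0.8644
After a second stylistic marker='present': P(author M) = 0.45·0.8644 / (0.45·0.8644 + 0.65·0.1356) ≈ 0.8153
After a stylometric feature='present': P(author M) = 0.15·0.8153 / (0.15·0.8153 + 0.8·0.1847) ≈ 0.4528
After a stylometric feature='absent': P(author M) = 0.85·0.4528 / (0.85·0.4528 + 0.2·0.5472) ≈ 0.7786

0.779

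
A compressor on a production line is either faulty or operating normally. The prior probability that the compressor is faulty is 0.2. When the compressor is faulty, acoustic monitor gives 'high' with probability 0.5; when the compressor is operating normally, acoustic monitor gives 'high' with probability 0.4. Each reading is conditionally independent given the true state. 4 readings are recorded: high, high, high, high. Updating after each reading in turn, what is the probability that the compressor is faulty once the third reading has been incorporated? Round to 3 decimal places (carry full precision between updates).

0.328

After 'high': P(faulty) = 0.5·0.2000 / (0.5·0.2000 + 0.4·0.8000) ≈ 0.2381
After 'high': P(faulty) = 0.5·0.2381 / (0.5·0.2381 + 0.4·0.7619) ≈ 0.2809
After 'high': P(faulty) = 0.5·0.2809 / (0.5·0.2809 + 0.4·0.7191) ≈ 0.3281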